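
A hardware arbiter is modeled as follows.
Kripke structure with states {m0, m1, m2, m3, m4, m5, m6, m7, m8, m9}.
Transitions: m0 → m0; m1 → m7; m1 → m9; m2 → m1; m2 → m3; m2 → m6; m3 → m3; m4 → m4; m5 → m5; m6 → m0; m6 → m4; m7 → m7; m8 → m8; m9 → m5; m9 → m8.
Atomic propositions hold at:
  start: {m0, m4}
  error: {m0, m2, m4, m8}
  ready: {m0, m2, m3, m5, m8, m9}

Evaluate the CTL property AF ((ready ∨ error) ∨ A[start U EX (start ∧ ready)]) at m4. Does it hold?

Sat(ready ∨ error) = {m0, m2, m3, m4, m5, m8, m9}
Sat(start ∧ ready) = {m0}
Sat(EX (start ∧ ready)) = {s : some successor in {m0}} = {m0, m6}
A[start U EX (start ∧ ready)]: least fixpoint, start Z0 = Sat(EX (start ∧ ready)) = {m0, m6}, add states in Sat(start) with every successor in Z. Already a fixed point.
Sat(A[start U EX (start ∧ ready)]) = {m0, m6}
Sat((ready ∨ error) ∨ A[start U EX (start ∧ ready)]) = {m0, m2, m3, m4, m5, m6, m8, m9}
AF ((ready ∨ error) ∨ A[start U EX (start ∧ ready)]): least fixpoint, start Z0 = {m0, m2, m3, m4, m5, m6, m8, m9}, add states with every successor in Z. Already a fixed point.
Sat(AF ((ready ∨ error) ∨ A[start U EX (start ∧ ready)])) = {m0, m2, m3, m4, m5, m6, m8, m9}
m4 ∈ Sat(AF ((ready ∨ error) ∨ A[start U EX (start ∧ ready)])) = {m0, m2, m3, m4, m5, m6, m8, m9}, so the formula holds at m4.

Yes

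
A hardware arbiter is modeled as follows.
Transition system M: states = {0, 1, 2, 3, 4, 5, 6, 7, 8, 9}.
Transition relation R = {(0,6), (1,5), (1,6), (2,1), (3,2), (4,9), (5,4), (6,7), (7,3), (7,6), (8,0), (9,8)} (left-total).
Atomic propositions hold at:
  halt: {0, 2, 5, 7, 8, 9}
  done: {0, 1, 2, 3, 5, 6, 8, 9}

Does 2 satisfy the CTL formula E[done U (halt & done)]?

Yes

Sat(halt & done) = {0, 2, 5, 8, 9}
E[done U (halt & done)]: least fixpoint, start Z0 = Sat((halt & done)) = {0, 2, 5, 8, 9}, add states in Sat(done) with some successor in Z. Z1 = {0, 1, 2, 3, 5, 8, 9}; fixed.
Sat(E[done U (halt & done)]) = {0, 1, 2, 3, 5, 8, 9}
2 ∈ Sat(E[done U (halt & done)]) = {0, 1, 2, 3, 5, 8, 9}, so the formula holds at 2.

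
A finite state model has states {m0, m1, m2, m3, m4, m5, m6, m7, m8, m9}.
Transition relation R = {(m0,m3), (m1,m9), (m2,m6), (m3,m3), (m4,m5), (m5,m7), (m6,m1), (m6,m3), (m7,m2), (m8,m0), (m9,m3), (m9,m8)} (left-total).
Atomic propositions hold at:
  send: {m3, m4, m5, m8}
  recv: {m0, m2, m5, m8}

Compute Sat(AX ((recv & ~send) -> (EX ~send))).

Sat(~send) = {m0, m1, m2, m6, m7, m9}
Sat(recv & ~send) = {m0, m2}
Sat(EX ~send) = {s : some successor in {m0, m1, m2, m6, m7, m9}} = {m1, m2, m5, m6, m7, m8}
Sat((recv & ~send) -> (EX ~send)) = {m1, m2, m3, m4, m5, m6, m7, m8, m9}
Sat(AX ((recv & ~send) -> (EX ~send))) = {s : every successor in {m1, m2, m3, m4, m5, m6, m7, m8, m9}} = {m0, m1, m2, m3, m4, m5, m6, m7, m9}

{m0, m1, m2, m3, m4, m5, m6, m7, m9}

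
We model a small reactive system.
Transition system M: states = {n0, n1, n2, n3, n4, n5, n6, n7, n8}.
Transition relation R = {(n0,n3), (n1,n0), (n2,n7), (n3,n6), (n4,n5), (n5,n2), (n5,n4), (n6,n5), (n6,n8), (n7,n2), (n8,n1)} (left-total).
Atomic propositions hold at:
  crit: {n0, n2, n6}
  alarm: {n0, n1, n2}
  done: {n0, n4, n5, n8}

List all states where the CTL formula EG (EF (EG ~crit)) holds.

{n0, n1, n3, n4, n5, n6, n8}

Sat(~crit) = {n1, n3, n4, n5, n7, n8}
EG ~crit: greatest fixpoint, start Z0 = {n1, n3, n4, n5, n7, n8}, keep only states in Sat with some successor in Z. Z1 = {n4, n5, n8}; Z2 = {n4, n5}; fixed.
Sat(EG ~crit) = {n4, n5}
EF (EG ~crit): least fixpoint, start Z0 = {n4, n5}, add states with some successor in Z. Z1 = {n4, n5, n6}; Z2 = {n3, n4, n5, n6}; Z3 = {n0, n3, n4, n5, n6}; Z4 = {n0, n1, n3, n4, n5, n6}; Z5 = {n0, n1, n3, n4, n5, n6, n8}; fixed.
Sat(EF (EG ~crit)) = {n0, n1, n3, n4, n5, n6, n8}
EG (EF (EG ~crit)): greatest fixpoint, start Z0 = {n0, n1, n3, n4, n5, n6, n8}, keep only states in Sat with some successor in Z. Already a fixed point.
Sat(EG (EF (EG ~crit))) = {n0, n1, n3, n4, n5, n6, n8}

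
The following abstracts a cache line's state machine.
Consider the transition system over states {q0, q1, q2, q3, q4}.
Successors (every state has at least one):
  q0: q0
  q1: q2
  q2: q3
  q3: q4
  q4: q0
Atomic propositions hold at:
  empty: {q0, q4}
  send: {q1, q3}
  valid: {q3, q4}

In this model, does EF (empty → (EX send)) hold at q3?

Sat(EX send) = {s : some successor in {q1, q3}} = {q2}
Sat(empty → (EX send)) = {q1, q2, q3}
EF (empty → (EX send)): least fixpoint, start Z0 = {q1, q2, q3}, add states with some successor in Z. Already a fixed point.
Sat(EF (empty → (EX send))) = {q1, q2, q3}
q3 ∈ Sat(EF (empty → (EX send))) = {q1, q2, q3}, so the formula holds at q3.

Yes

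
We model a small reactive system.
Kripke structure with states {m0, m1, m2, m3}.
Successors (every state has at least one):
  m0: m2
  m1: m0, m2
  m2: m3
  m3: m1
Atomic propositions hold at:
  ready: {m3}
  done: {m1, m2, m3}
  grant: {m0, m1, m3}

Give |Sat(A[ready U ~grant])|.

1

Sat(~grant) = {m2}
A[ready U ~grant]: least fixpoint, start Z0 = Sat(~grant) = {m2}, add states in Sat(ready) with every successor in Z. Already a fixed point.
Sat(A[ready U ~grant]) = {m2}
|Sat(A[ready U ~grant])| = |{m2}| = 1.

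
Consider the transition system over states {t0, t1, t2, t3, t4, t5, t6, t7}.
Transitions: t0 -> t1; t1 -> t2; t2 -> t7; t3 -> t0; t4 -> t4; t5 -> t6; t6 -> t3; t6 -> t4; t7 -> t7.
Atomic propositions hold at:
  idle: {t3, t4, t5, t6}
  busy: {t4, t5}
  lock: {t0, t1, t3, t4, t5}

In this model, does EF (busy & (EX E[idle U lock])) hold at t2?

E[idle U lock]: least fixpoint, start Z0 = Sat(lock) = {t0, t1, t3, t4, t5}, add states in Sat(idle) with some successor in Z. Z1 = {t0, t1, t3, t4, t5, t6}; fixed.
Sat(E[idle U lock]) = {t0, t1, t3, t4, t5, t6}
Sat(EX E[idle U lock]) = {s : some successor in {t0, t1, t3, t4, t5, t6}} = {t0, t3, t4, t5, t6}
Sat(busy & (EX E[idle U lock])) = {t4, t5}
EF (busy & (EX E[idle U lock])): least fixpoint, start Z0 = {t4, t5}, add states with some successor in Z. Z1 = {t4, t5, t6}; fixed.
Sat(EF (busy & (EX E[idle U lock]))) = {t4, t5, t6}
t2 ∉ Sat(EF (busy & (EX E[idle U lock]))) = {t4, t5, t6}, so the formula does not hold at t2.

No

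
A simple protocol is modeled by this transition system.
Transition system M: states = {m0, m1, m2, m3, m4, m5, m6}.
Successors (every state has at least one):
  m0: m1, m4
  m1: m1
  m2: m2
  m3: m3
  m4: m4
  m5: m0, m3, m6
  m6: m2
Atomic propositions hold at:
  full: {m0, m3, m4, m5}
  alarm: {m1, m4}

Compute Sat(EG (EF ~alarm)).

{m2, m3, m5, m6}

Sat(~alarm) = {m0, m2, m3, m5, m6}
EF ~alarm: least fixpoint, start Z0 = {m0, m2, m3, m5, m6}, add states with some successor in Z. Already a fixed point.
Sat(EF ~alarm) = {m0, m2, m3, m5, m6}
EG (EF ~alarm): greatest fixpoint, start Z0 = {m0, m2, m3, m5, m6}, keep only states in Sat with some successor in Z. Z1 = {m2, m3, m5, m6}; fixed.
Sat(EG (EF ~alarm)) = {m2, m3, m5, m6}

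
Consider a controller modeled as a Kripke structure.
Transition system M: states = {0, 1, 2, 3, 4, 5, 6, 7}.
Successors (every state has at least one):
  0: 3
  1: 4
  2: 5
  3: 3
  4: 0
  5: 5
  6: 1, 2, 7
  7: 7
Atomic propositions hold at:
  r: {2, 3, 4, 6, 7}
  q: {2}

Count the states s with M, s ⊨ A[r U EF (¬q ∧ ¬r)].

6

Sat(¬q) = {0, 1, 3, 4, 5, 6, 7}
Sat(¬r) = {0, 1, 5}
Sat(¬q ∧ ¬r) = {0, 1, 5}
EF (¬q ∧ ¬r): least fixpoint, start Z0 = {0, 1, 5}, add states with some successor in Z. Z1 = {0, 1, 2, 4, 5, 6}; fixed.
Sat(EF (¬q ∧ ¬r)) = {0, 1, 2, 4, 5, 6}
A[r U EF (¬q ∧ ¬r)]: least fixpoint, start Z0 = Sat(EF (¬q ∧ ¬r)) = {0, 1, 2, 4, 5, 6}, add states in Sat(r) with every successor in Z. Already a fixed point.
Sat(A[r U EF (¬q ∧ ¬r)]) = {0, 1, 2, 4, 5, 6}
|Sat(A[r U EF (¬q ∧ ¬r)])| = |{0, 1, 2, 4, 5, 6}| = 6.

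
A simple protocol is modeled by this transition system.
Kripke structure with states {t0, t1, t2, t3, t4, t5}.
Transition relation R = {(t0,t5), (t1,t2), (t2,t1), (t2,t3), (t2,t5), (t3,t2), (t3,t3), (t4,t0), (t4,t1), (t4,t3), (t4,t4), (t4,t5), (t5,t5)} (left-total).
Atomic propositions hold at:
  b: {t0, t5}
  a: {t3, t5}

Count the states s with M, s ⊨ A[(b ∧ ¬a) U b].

2

Sat(¬a) = {t0, t1, t2, t4}
Sat(b ∧ ¬a) = {t0}
A[(b ∧ ¬a) U b]: least fixpoint, start Z0 = Sat(b) = {t0, t5}, add states in Sat(b ∧ ¬a) with every successor in Z. Already a fixed point.
Sat(A[(b ∧ ¬a) U b]) = {t0, t5}
|Sat(A[(b ∧ ¬a) U b])| = |{t0, t5}| = 2.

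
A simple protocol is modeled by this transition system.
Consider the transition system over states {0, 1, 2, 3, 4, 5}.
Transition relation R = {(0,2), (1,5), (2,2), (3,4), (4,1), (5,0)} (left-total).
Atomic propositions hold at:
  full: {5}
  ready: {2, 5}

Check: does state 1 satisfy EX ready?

Sat(EX ready) = {s : some successor in {2, 5}} = {0, 1, 2}
1 ∈ Sat(EX ready) = {0, 1, 2}, so the formula holds at 1.

Yes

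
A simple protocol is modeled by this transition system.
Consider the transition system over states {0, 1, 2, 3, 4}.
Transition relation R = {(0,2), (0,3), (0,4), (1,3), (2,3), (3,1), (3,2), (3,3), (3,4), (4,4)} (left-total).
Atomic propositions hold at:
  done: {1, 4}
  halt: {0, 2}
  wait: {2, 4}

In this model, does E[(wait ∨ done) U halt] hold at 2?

Sat(wait ∨ done) = {1, 2, 4}
E[(wait ∨ done) U halt]: least fixpoint, start Z0 = Sat(halt) = {0, 2}, add states in Sat(wait ∨ done) with some successor in Z. Already a fixed point.
Sat(E[(wait ∨ done) U halt]) = {0, 2}
2 ∈ Sat(E[(wait ∨ done) U halt]) = {0, 2}, so the formula holds at 2.

Yes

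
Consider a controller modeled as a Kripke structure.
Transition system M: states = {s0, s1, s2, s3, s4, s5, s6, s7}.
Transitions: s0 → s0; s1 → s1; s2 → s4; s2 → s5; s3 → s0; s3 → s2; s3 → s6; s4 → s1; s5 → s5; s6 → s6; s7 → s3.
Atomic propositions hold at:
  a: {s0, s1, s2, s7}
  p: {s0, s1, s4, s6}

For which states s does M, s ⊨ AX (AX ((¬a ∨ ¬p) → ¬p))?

{s0, s1, s2, s4, s5}

Sat(¬a) = {s3, s4, s5, s6}
Sat(¬p) = {s2, s3, s5, s7}
Sat(¬a ∨ ¬p) = {s2, s3, s4, s5, s6, s7}
Sat((¬a ∨ ¬p) → ¬p) = {s0, s1, s2, s3, s5, s7}
Sat(AX ((¬a ∨ ¬p) → ¬p)) = {s : every successor in {s0, s1, s2, s3, s5, s7}} = {s0, s1, s4, s5, s7}
Sat(AX (AX ((¬a ∨ ¬p) → ¬p))) = {s : every successor in {s0, s1, s4, s5, s7}} = {s0, s1, s2, s4, s5}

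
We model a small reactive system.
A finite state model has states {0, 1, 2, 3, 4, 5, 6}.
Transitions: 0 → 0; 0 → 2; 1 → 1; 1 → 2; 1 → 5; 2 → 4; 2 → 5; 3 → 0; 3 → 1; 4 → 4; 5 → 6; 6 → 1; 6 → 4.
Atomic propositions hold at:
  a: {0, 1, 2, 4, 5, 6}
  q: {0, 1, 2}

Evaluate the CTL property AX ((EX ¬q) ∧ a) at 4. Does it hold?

Yes

Sat(¬q) = {3, 4, 5, 6}
Sat(EX ¬q) = {s : some successor in {3, 4, 5, 6}} = {1, 2, 4, 5, 6}
Sat((EX ¬q) ∧ a) = {1, 2, 4, 5, 6}
Sat(AX ((EX ¬q) ∧ a)) = {s : every successor in {1, 2, 4, 5, 6}} = {1, 2, 4, 5, 6}
4 ∈ Sat(AX ((EX ¬q) ∧ a)) = {1, 2, 4, 5, 6}, so the formula holds at 4.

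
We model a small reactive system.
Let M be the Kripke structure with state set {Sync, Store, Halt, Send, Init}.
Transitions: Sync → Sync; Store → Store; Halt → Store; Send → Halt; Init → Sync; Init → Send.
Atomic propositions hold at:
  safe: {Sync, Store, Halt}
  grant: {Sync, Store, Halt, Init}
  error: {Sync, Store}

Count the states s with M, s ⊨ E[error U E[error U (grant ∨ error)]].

Sat(grant ∨ error) = {Sync, Store, Halt, Init}
E[error U (grant ∨ error)]: least fixpoint, start Z0 = Sat((grant ∨ error)) = {Sync, Store, Halt, Init}, add states in Sat(error) with some successor in Z. Already a fixed point.
Sat(E[error U (grant ∨ error)]) = {Sync, Store, Halt, Init}
E[error U E[error U (grant ∨ error)]]: least fixpoint, start Z0 = Sat(E[error U (grant ∨ error)]) = {Sync, Store, Halt, Init}, add states in Sat(error) with some successor in Z. Already a fixed point.
Sat(E[error U E[error U (grant ∨ error)]]) = {Sync, Store, Halt, Init}
|Sat(E[error U E[error U (grant ∨ error)]])| = |{Sync, Store, Halt, Init}| = 4.

4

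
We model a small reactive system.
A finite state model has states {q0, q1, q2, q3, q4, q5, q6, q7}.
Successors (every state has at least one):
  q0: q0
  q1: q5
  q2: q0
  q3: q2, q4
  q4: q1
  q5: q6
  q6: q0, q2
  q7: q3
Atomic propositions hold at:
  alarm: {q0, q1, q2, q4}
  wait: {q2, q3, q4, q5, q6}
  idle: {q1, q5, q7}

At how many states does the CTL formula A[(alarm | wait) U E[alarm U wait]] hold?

6

Sat(alarm | wait) = {q0, q1, q2, q3, q4, q5, q6}
E[alarm U wait]: least fixpoint, start Z0 = Sat(wait) = {q2, q3, q4, q5, q6}, add states in Sat(alarm) with some successor in Z. Z1 = {q1, q2, q3, q4, q5, q6}; fixed.
Sat(E[alarm U wait]) = {q1, q2, q3, q4, q5, q6}
A[(alarm | wait) U E[alarm U wait]]: least fixpoint, start Z0 = Sat(E[alarm U wait]) = {q1, q2, q3, q4, q5, q6}, add states in Sat(alarm | wait) with every successor in Z. Already a fixed point.
Sat(A[(alarm | wait) U E[alarm U wait]]) = {q1, q2, q3, q4, q5, q6}
|Sat(A[(alarm | wait) U E[alarm U wait]])| = |{q1, q2, q3, q4, q5, q6}| = 6.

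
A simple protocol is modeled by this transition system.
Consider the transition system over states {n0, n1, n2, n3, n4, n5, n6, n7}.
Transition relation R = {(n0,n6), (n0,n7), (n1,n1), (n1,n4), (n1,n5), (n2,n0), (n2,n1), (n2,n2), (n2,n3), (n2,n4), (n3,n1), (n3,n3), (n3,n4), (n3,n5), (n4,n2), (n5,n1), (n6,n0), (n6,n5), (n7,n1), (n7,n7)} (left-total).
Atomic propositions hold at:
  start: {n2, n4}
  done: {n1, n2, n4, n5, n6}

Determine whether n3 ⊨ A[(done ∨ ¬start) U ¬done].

Yes

Sat(¬start) = {n0, n1, n3, n5, n6, n7}
Sat(done ∨ ¬start) = {n0, n1, n2, n3, n4, n5, n6, n7}
Sat(¬done) = {n0, n3, n7}
A[(done ∨ ¬start) U ¬done]: least fixpoint, start Z0 = Sat(¬done) = {n0, n3, n7}, add states in Sat(done ∨ ¬start) with every successor in Z. Already a fixed point.
Sat(A[(done ∨ ¬start) U ¬done]) = {n0, n3, n7}
n3 ∈ Sat(A[(done ∨ ¬start) U ¬done]) = {n0, n3, n7}, so the formula holds at n3.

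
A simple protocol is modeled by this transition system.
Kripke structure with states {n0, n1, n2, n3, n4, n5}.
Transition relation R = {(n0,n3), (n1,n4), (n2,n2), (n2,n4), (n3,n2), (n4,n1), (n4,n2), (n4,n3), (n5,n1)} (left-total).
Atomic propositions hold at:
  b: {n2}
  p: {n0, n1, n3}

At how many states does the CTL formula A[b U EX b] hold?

3

Sat(EX b) = {s : some successor in {n2}} = {n2, n3, n4}
A[b U EX b]: least fixpoint, start Z0 = Sat(EX b) = {n2, n3, n4}, add states in Sat(b) with every successor in Z. Already a fixed point.
Sat(A[b U EX b]) = {n2, n3, n4}
|Sat(A[b U EX b])| = |{n2, n3, n4}| = 3.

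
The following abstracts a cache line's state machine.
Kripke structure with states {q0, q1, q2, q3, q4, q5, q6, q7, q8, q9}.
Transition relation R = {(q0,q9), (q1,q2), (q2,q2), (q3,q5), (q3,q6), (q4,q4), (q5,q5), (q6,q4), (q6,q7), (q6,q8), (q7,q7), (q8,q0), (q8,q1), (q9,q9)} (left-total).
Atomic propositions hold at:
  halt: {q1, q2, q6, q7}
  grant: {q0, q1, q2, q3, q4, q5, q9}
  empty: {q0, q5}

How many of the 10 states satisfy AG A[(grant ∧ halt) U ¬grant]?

Sat(grant ∧ halt) = {q1, q2}
Sat(¬grant) = {q6, q7, q8}
A[(grant ∧ halt) U ¬grant]: least fixpoint, start Z0 = Sat(¬grant) = {q6, q7, q8}, add states in Sat(grant ∧ halt) with every successor in Z. Already a fixed point.
Sat(A[(grant ∧ halt) U ¬grant]) = {q6, q7, q8}
AG A[(grant ∧ halt) U ¬grant]: greatest fixpoint, start Z0 = {q6, q7, q8}, keep only states in Sat with every successor in Z. Z1 = {q7}; fixed.
Sat(AG A[(grant ∧ halt) U ¬grant]) = {q7}
|Sat(AG A[(grant ∧ halt) U ¬grant])| = |{q7}| = 1.

1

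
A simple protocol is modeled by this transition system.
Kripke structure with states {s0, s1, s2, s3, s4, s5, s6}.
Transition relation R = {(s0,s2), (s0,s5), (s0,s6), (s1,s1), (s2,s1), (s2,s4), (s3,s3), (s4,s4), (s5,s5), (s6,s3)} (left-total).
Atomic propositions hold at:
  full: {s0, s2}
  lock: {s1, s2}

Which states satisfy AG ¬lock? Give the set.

Sat(¬lock) = {s0, s3, s4, s5, s6}
AG ¬lock: greatest fixpoint, start Z0 = {s0, s3, s4, s5, s6}, keep only states in Sat with every successor in Z. Z1 = {s3, s4, s5, s6}; fixed.
Sat(AG ¬lock) = {s3, s4, s5, s6}

{s3, s4, s5, s6}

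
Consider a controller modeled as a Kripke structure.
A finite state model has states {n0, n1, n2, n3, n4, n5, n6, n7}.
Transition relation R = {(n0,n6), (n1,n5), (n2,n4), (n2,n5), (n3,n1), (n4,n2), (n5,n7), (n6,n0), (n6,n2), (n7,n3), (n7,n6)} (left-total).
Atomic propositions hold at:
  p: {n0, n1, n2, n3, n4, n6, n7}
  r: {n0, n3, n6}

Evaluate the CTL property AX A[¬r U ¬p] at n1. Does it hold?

Yes

Sat(¬r) = {n1, n2, n4, n5, n7}
Sat(¬p) = {n5}
A[¬r U ¬p]: least fixpoint, start Z0 = Sat(¬p) = {n5}, add states in Sat(¬r) with every successor in Z. Z1 = {n1, n5}; fixed.
Sat(A[¬r U ¬p]) = {n1, n5}
Sat(AX A[¬r U ¬p]) = {s : every successor in {n1, n5}} = {n1, n3}
n1 ∈ Sat(AX A[¬r U ¬p]) = {n1, n3}, so the formula holds at n1.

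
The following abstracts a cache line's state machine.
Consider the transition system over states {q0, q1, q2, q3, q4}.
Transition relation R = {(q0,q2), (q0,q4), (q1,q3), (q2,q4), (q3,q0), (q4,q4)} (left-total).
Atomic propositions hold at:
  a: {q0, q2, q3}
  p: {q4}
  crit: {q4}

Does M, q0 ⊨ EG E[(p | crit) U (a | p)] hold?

Yes

Sat(p | crit) = {q4}
Sat(a | p) = {q0, q2, q3, q4}
E[(p | crit) U (a | p)]: least fixpoint, start Z0 = Sat((a | p)) = {q0, q2, q3, q4}, add states in Sat(p | crit) with some successor in Z. Already a fixed point.
Sat(E[(p | crit) U (a | p)]) = {q0, q2, q3, q4}
EG E[(p | crit) U (a | p)]: greatest fixpoint, start Z0 = {q0, q2, q3, q4}, keep only states in Sat with some successor in Z. Already a fixed point.
Sat(EG E[(p | crit) U (a | p)]) = {q0, q2, q3, q4}
q0 ∈ Sat(EG E[(p | crit) U (a | p)]) = {q0, q2, q3, q4}, so the formula holds at q0.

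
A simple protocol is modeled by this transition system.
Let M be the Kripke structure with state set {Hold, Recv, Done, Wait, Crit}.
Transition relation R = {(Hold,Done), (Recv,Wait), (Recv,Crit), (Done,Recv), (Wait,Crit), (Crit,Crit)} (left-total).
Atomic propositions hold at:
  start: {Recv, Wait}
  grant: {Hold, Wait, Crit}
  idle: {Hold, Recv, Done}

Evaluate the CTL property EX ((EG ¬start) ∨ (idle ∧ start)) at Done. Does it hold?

Sat(¬start) = {Hold, Done, Crit}
EG ¬start: greatest fixpoint, start Z0 = {Hold, Done, Crit}, keep only states in Sat with some successor in Z. Z1 = {Hold, Crit}; Z2 = {Crit}; fixed.
Sat(EG ¬start) = {Crit}
Sat(idle ∧ start) = {Recv}
Sat((EG ¬start) ∨ (idle ∧ start)) = {Recv, Crit}
Sat(EX ((EG ¬start) ∨ (idle ∧ start))) = {s : some successor in {Recv, Crit}} = {Recv, Done, Wait, Crit}
Done ∈ Sat(EX ((EG ¬start) ∨ (idle ∧ start))) = {Recv, Done, Wait, Crit}, so the formula holds at Done.

Yes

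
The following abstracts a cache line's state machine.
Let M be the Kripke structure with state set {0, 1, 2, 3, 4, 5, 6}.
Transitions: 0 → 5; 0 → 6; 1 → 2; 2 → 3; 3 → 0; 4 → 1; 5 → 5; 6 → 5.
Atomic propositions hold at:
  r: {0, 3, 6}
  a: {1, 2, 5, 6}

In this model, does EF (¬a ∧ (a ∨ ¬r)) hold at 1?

No

Sat(¬a) = {0, 3, 4}
Sat(¬r) = {1, 2, 4, 5}
Sat(a ∨ ¬r) = {1, 2, 4, 5, 6}
Sat(¬a ∧ (a ∨ ¬r)) = {4}
EF (¬a ∧ (a ∨ ¬r)): least fixpoint, start Z0 = {4}, add states with some successor in Z. Already a fixed point.
Sat(EF (¬a ∧ (a ∨ ¬r))) = {4}
1 ∉ Sat(EF (¬a ∧ (a ∨ ¬r))) = {4}, so the formula does not hold at 1.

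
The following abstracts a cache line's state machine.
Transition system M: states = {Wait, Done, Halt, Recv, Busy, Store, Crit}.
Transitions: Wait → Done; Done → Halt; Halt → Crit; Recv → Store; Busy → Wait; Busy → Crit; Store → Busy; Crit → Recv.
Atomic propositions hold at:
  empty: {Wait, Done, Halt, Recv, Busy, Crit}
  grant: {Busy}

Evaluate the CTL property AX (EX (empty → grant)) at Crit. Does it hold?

Sat(empty → grant) = {Busy, Store}
Sat(EX (empty → grant)) = {s : some successor in {Busy, Store}} = {Recv, Store}
Sat(AX (EX (empty → grant))) = {s : every successor in {Recv, Store}} = {Recv, Crit}
Crit ∈ Sat(AX (EX (empty → grant))) = {Recv, Crit}, so the formula holds at Crit.

Yes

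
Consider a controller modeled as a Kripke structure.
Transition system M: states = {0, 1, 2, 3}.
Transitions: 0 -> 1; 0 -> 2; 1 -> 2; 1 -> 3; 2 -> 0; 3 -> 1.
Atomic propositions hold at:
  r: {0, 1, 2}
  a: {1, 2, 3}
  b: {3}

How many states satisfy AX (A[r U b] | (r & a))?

3

A[r U b]: least fixpoint, start Z0 = Sat(b) = {3}, add states in Sat(r) with every successor in Z. Already a fixed point.
Sat(A[r U b]) = {3}
Sat(r & a) = {1, 2}
Sat(A[r U b] | (r & a)) = {1, 2, 3}
Sat(AX (A[r U b] | (r & a))) = {s : every successor in {1, 2, 3}} = {0, 1, 3}
|Sat(AX (A[r U b] | (r & a)))| = |{0, 1, 3}| = 3.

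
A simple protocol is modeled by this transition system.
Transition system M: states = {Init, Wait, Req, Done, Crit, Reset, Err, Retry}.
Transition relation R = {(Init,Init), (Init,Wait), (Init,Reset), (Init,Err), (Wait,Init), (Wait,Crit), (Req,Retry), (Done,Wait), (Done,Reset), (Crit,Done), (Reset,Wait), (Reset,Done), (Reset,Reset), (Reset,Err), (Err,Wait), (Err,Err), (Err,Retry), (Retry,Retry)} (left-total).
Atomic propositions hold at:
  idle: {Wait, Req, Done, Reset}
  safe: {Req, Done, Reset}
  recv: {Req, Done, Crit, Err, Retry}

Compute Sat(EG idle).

EG idle: greatest fixpoint, start Z0 = {Wait, Req, Done, Reset}, keep only states in Sat with some successor in Z. Z1 = {Done, Reset}; fixed.
Sat(EG idle) = {Done, Reset}

{Done, Reset}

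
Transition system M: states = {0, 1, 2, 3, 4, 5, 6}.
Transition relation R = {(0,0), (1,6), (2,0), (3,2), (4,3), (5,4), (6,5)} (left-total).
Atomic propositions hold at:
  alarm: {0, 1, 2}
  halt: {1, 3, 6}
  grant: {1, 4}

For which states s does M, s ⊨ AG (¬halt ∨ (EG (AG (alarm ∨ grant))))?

{0, 2}

Sat(¬halt) = {0, 2, 4, 5}
Sat(alarm ∨ grant) = {0, 1, 2, 4}
AG (alarm ∨ grant): greatest fixpoint, start Z0 = {0, 1, 2, 4}, keep only states in Sat with every successor in Z. Z1 = {0, 2}; fixed.
Sat(AG (alarm ∨ grant)) = {0, 2}
EG (AG (alarm ∨ grant)): greatest fixpoint, start Z0 = {0, 2}, keep only states in Sat with some successor in Z. Already a fixed point.
Sat(EG (AG (alarm ∨ grant))) = {0, 2}
Sat(¬halt ∨ (EG (AG (alarm ∨ grant)))) = {0, 2, 4, 5}
AG (¬halt ∨ (EG (AG (alarm ∨ grant)))): greatest fixpoint, start Z0 = {0, 2, 4, 5}, keep only states in Sat with every successor in Z. Z1 = {0, 2, 5}; Z2 = {0, 2}; fixed.
Sat(AG (¬halt ∨ (EG (AG (alarm ∨ grant))))) = {0, 2}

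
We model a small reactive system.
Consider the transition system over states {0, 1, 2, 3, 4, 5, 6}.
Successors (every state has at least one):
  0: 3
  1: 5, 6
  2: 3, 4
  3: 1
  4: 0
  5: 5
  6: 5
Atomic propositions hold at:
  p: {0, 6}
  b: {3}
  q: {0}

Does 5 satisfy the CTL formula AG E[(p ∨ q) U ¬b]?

Yes

Sat(p ∨ q) = {0, 6}
Sat(¬b) = {0, 1, 2, 4, 5, 6}
E[(p ∨ q) U ¬b]: least fixpoint, start Z0 = Sat(¬b) = {0, 1, 2, 4, 5, 6}, add states in Sat(p ∨ q) with some successor in Z. Already a fixed point.
Sat(E[(p ∨ q) U ¬b]) = {0, 1, 2, 4, 5, 6}
AG E[(p ∨ q) U ¬b]: greatest fixpoint, start Z0 = {0, 1, 2, 4, 5, 6}, keep only states in Sat with every successor in Z. Z1 = {1, 4, 5, 6}; Z2 = {1, 5, 6}; fixed.
Sat(AG E[(p ∨ q) U ¬b]) = {1, 5, 6}
5 ∈ Sat(AG E[(p ∨ q) U ¬b]) = {1, 5, 6}, so the formula holds at 5.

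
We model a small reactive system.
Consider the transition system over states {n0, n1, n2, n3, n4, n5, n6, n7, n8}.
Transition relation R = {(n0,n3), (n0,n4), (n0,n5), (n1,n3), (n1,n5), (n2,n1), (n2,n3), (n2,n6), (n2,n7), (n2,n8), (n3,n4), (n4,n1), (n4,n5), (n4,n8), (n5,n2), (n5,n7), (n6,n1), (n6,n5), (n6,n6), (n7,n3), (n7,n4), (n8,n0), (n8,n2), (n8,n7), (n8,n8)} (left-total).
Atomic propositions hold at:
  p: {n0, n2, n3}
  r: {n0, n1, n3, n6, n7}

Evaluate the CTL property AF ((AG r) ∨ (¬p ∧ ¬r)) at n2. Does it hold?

No

AG r: greatest fixpoint, start Z0 = {n0, n1, n3, n6, n7}, keep only states in Sat with every successor in Z. Z1 = ∅; fixed.
Sat(AG r) = ∅
Sat(¬p) = {n1, n4, n5, n6, n7, n8}
Sat(¬r) = {n2, n4, n5, n8}
Sat(¬p ∧ ¬r) = {n4, n5, n8}
Sat((AG r) ∨ (¬p ∧ ¬r)) = {n4, n5, n8}
AF ((AG r) ∨ (¬p ∧ ¬r)): least fixpoint, start Z0 = {n4, n5, n8}, add states with every successor in Z. Z1 = {n3, n4, n5, n8}; Z2 = {n0, n1, n3, n4, n5, n7, n8}; fixed.
Sat(AF ((AG r) ∨ (¬p ∧ ¬r))) = {n0, n1, n3, n4, n5, n7, n8}
n2 ∉ Sat(AF ((AG r) ∨ (¬p ∧ ¬r))) = {n0, n1, n3, n4, n5, n7, n8}, so the formula does not hold at n2.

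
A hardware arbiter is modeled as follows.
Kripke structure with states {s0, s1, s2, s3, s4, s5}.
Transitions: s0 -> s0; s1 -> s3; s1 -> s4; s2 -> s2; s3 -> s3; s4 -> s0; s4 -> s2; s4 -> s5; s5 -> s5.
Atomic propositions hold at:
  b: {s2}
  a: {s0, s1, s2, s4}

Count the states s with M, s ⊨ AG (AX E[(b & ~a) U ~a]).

2

Sat(~a) = {s3, s5}
Sat(b & ~a) = ∅
E[(b & ~a) U ~a]: least fixpoint, start Z0 = Sat(~a) = {s3, s5}, add states in Sat(b & ~a) with some successor in Z. Already a fixed point.
Sat(E[(b & ~a) U ~a]) = {s3, s5}
Sat(AX E[(b & ~a) U ~a]) = {s : every successor in {s3, s5}} = {s3, s5}
AG (AX E[(b & ~a) U ~a]): greatest fixpoint, start Z0 = {s3, s5}, keep only states in Sat with every successor in Z. Already a fixed point.
Sat(AG (AX E[(b & ~a) U ~a])) = {s3, s5}
|Sat(AG (AX E[(b & ~a) U ~a]))| = |{s3, s5}| = 2.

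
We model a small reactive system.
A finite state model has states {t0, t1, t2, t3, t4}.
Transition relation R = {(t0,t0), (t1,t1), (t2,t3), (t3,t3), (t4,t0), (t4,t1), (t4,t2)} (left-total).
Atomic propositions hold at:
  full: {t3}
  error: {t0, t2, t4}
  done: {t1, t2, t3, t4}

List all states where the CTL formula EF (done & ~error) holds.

Sat(~error) = {t1, t3}
Sat(done & ~error) = {t1, t3}
EF (done & ~error): least fixpoint, start Z0 = {t1, t3}, add states with some successor in Z. Z1 = {t1, t2, t3, t4}; fixed.
Sat(EF (done & ~error)) = {t1, t2, t3, t4}

{t1, t2, t3, t4}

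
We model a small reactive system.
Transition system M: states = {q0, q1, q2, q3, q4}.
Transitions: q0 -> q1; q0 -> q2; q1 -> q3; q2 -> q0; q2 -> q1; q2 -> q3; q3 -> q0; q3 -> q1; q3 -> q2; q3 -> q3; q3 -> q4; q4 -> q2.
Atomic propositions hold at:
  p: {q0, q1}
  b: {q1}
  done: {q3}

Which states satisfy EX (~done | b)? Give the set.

Sat(~done) = {q0, q1, q2, q4}
Sat(~done | b) = {q0, q1, q2, q4}
Sat(EX (~done | b)) = {s : some successor in {q0, q1, q2, q4}} = {q0, q2, q3, q4}

{q0, q2, q3, q4}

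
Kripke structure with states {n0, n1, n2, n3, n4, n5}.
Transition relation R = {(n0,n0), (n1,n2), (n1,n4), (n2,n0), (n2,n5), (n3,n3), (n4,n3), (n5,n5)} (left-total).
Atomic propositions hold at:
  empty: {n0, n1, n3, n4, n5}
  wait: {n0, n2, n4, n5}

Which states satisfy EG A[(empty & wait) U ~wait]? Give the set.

Sat(empty & wait) = {n0, n4, n5}
Sat(~wait) = {n1, n3}
A[(empty & wait) U ~wait]: least fixpoint, start Z0 = Sat(~wait) = {n1, n3}, add states in Sat(empty & wait) with every successor in Z. Z1 = {n1, n3, n4}; fixed.
Sat(A[(empty & wait) U ~wait]) = {n1, n3, n4}
EG A[(empty & wait) U ~wait]: greatest fixpoint, start Z0 = {n1, n3, n4}, keep only states in Sat with some successor in Z. Already a fixed point.
Sat(EG A[(empty & wait) U ~wait]) = {n1, n3, n4}

{n1, n3, n4}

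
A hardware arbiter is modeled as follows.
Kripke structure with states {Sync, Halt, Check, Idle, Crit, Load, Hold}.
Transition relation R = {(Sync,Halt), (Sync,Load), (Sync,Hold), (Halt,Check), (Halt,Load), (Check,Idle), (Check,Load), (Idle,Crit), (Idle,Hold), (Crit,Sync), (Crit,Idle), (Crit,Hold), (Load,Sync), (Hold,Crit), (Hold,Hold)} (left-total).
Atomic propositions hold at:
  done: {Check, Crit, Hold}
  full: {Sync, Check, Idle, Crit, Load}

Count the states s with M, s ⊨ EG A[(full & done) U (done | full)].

6

Sat(full & done) = {Check, Crit}
Sat(done | full) = {Sync, Check, Idle, Crit, Load, Hold}
A[(full & done) U (done | full)]: least fixpoint, start Z0 = Sat((done | full)) = {Sync, Check, Idle, Crit, Load, Hold}, add states in Sat(full & done) with every successor in Z. Already a fixed point.
Sat(A[(full & done) U (done | full)]) = {Sync, Check, Idle, Crit, Load, Hold}
EG A[(full & done) U (done | full)]: greatest fixpoint, start Z0 = {Sync, Check, Idle, Crit, Load, Hold}, keep only states in Sat with some successor in Z. Already a fixed point.
Sat(EG A[(full & done) U (done | full)]) = {Sync, Check, Idle, Crit, Load, Hold}
|Sat(EG A[(full & done) U (done | full)])| = |{Sync, Check, Idle, Crit, Load, Hold}| = 6.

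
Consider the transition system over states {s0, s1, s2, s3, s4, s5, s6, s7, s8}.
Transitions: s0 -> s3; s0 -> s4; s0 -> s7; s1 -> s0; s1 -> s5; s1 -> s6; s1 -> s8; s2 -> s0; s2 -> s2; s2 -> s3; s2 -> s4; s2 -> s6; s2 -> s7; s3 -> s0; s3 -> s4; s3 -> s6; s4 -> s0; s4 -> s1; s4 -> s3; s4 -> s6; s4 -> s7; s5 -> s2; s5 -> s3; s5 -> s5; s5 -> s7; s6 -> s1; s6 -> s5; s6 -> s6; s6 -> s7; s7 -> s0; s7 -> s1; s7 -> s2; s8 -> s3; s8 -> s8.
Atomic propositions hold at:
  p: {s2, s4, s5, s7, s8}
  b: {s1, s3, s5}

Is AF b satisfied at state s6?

AF b: least fixpoint, start Z0 = {s1, s3, s5}, add states with every successor in Z. Already a fixed point.
Sat(AF b) = {s1, s3, s5}
s6 ∉ Sat(AF b) = {s1, s3, s5}, so the formula does not hold at s6.

No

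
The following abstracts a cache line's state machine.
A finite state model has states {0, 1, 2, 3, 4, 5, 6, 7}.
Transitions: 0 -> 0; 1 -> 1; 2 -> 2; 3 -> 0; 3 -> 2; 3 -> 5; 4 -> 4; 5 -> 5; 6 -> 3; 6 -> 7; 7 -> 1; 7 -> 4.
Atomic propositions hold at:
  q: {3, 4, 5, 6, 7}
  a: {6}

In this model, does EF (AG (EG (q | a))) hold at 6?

Yes

Sat(q | a) = {3, 4, 5, 6, 7}
EG (q | a): greatest fixpoint, start Z0 = {3, 4, 5, 6, 7}, keep only states in Sat with some successor in Z. Already a fixed point.
Sat(EG (q | a)) = {3, 4, 5, 6, 7}
AG (EG (q | a)): greatest fixpoint, start Z0 = {3, 4, 5, 6, 7}, keep only states in Sat with every successor in Z. Z1 = {4, 5, 6}; Z2 = {4, 5}; fixed.
Sat(AG (EG (q | a))) = {4, 5}
EF (AG (EG (q | a))): least fixpoint, start Z0 = {4, 5}, add states with some successor in Z. Z1 = {3, 4, 5, 7}; Z2 = {3, 4, 5, 6, 7}; fixed.
Sat(EF (AG (EG (q | a)))) = {3, 4, 5, 6, 7}
6 ∈ Sat(EF (AG (EG (q | a)))) = {3, 4, 5, 6, 7}, so the formula holds at 6.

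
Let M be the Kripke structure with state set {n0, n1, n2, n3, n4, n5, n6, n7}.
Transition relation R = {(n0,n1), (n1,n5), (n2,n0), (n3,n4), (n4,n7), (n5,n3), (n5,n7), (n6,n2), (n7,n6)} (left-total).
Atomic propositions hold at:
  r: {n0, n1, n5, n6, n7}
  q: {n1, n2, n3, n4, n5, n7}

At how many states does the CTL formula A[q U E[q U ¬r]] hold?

Sat(¬r) = {n2, n3, n4}
E[q U ¬r]: least fixpoint, start Z0 = Sat(¬r) = {n2, n3, n4}, add states in Sat(q) with some successor in Z. Z1 = {n2, n3, n4, n5}; Z2 = {n1, n2, n3, n4, n5}; fixed.
Sat(E[q U ¬r]) = {n1, n2, n3, n4, n5}
A[q U E[q U ¬r]]: least fixpoint, start Z0 = Sat(E[q U ¬r]) = {n1, n2, n3, n4, n5}, add states in Sat(q) with every successor in Z. Already a fixed point.
Sat(A[q U E[q U ¬r]]) = {n1, n2, n3, n4, n5}
|Sat(A[q U E[q U ¬r]])| = |{n1, n2, n3, n4, n5}| = 5.

5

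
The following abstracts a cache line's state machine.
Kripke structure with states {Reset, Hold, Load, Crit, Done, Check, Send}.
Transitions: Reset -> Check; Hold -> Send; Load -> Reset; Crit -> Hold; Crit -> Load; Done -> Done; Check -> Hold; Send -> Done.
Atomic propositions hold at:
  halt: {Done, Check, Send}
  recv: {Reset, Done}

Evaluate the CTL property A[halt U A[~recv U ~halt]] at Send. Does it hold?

Sat(~recv) = {Hold, Load, Crit, Check, Send}
Sat(~halt) = {Reset, Hold, Load, Crit}
A[~recv U ~halt]: least fixpoint, start Z0 = Sat(~halt) = {Reset, Hold, Load, Crit}, add states in Sat(~recv) with every successor in Z. Z1 = {Reset, Hold, Load, Crit, Check}; fixed.
Sat(A[~recv U ~halt]) = {Reset, Hold, Load, Crit, Check}
A[halt U A[~recv U ~halt]]: least fixpoint, start Z0 = Sat(A[~recv U ~halt]) = {Reset, Hold, Load, Crit, Check}, add states in Sat(halt) with every successor in Z. Already a fixed point.
Sat(A[halt U A[~recv U ~halt]]) = {Reset, Hold, Load, Crit, Check}
Send ∉ Sat(A[halt U A[~recv U ~halt]]) = {Reset, Hold, Load, Crit, Check}, so the formula does not hold at Send.

No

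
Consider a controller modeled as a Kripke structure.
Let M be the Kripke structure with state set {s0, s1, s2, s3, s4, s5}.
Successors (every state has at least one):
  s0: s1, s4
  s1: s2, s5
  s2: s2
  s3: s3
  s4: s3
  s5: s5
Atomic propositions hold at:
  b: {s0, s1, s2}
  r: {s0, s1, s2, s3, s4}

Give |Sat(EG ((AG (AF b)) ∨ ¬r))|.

2

AF b: least fixpoint, start Z0 = {s0, s1, s2}, add states with every successor in Z. Already a fixed point.
Sat(AF b) = {s0, s1, s2}
AG (AF b): greatest fixpoint, start Z0 = {s0, s1, s2}, keep only states in Sat with every successor in Z. Z1 = {s2}; fixed.
Sat(AG (AF b)) = {s2}
Sat(¬r) = {s5}
Sat((AG (AF b)) ∨ ¬r) = {s2, s5}
EG ((AG (AF b)) ∨ ¬r): greatest fixpoint, start Z0 = {s2, s5}, keep only states in Sat with some successor in Z. Already a fixed point.
Sat(EG ((AG (AF b)) ∨ ¬r)) = {s2, s5}
|Sat(EG ((AG (AF b)) ∨ ¬r))| = |{s2, s5}| = 2.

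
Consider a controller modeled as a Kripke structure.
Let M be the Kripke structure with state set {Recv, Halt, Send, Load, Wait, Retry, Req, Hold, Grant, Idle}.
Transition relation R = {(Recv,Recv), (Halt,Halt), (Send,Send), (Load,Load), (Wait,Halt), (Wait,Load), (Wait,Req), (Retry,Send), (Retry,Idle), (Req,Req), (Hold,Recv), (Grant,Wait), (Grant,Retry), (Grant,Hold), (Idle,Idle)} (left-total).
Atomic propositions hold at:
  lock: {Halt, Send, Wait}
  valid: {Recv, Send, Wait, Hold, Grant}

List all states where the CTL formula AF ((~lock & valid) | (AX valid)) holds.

{Recv, Send, Hold, Grant}

Sat(~lock) = {Recv, Load, Retry, Req, Hold, Grant, Idle}
Sat(~lock & valid) = {Recv, Hold, Grant}
Sat(AX valid) = {s : every successor in {Recv, Send, Wait, Hold, Grant}} = {Recv, Send, Hold}
Sat((~lock & valid) | (AX valid)) = {Recv, Send, Hold, Grant}
AF ((~lock & valid) | (AX valid)): least fixpoint, start Z0 = {Recv, Send, Hold, Grant}, add states with every successor in Z. Already a fixed point.
Sat(AF ((~lock & valid) | (AX valid))) = {Recv, Send, Hold, Grant}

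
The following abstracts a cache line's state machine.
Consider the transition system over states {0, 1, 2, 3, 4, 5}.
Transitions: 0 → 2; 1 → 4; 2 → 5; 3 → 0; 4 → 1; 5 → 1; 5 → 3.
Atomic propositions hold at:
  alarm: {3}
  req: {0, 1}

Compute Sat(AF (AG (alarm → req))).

Sat(alarm → req) = {0, 1, 2, 4, 5}
AG (alarm → req): greatest fixpoint, start Z0 = {0, 1, 2, 4, 5}, keep only states in Sat with every successor in Z. Z1 = {0, 1, 2, 4}; Z2 = {0, 1, 4}; Z3 = {1, 4}; fixed.
Sat(AG (alarm → req)) = {1, 4}
AF (AG (alarm → req)): least fixpoint, start Z0 = {1, 4}, add states with every successor in Z. Already a fixed point.
Sat(AF (AG (alarm → req))) = {1, 4}

{1, 4}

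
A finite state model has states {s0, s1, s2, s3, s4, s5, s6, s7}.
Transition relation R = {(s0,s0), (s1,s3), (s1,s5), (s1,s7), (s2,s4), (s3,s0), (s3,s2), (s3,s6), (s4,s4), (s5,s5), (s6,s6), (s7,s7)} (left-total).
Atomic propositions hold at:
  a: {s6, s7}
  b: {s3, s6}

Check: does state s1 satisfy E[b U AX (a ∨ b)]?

No

Sat(a ∨ b) = {s3, s6, s7}
Sat(AX (a ∨ b)) = {s : every successor in {s3, s6, s7}} = {s6, s7}
E[b U AX (a ∨ b)]: least fixpoint, start Z0 = Sat(AX (a ∨ b)) = {s6, s7}, add states in Sat(b) with some successor in Z. Z1 = {s3, s6, s7}; fixed.
Sat(E[b U AX (a ∨ b)]) = {s3, s6, s7}
s1 ∉ Sat(E[b U AX (a ∨ b)]) = {s3, s6, s7}, so the formula does not hold at s1.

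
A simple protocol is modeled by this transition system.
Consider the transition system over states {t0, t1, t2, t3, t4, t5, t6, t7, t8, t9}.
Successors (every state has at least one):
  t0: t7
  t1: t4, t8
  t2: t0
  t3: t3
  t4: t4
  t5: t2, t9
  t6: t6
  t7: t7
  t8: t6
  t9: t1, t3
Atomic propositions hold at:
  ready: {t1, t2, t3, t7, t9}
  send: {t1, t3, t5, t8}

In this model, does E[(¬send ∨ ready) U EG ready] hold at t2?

Yes

Sat(¬send) = {t0, t2, t4, t6, t7, t9}
Sat(¬send ∨ ready) = {t0, t1, t2, t3, t4, t6, t7, t9}
EG ready: greatest fixpoint, start Z0 = {t1, t2, t3, t7, t9}, keep only states in Sat with some successor in Z. Z1 = {t3, t7, t9}; fixed.
Sat(EG ready) = {t3, t7, t9}
E[(¬send ∨ ready) U EG ready]: least fixpoint, start Z0 = Sat(EG ready) = {t3, t7, t9}, add states in Sat(¬send ∨ ready) with some successor in Z. Z1 = {t0, t3, t7, t9}; Z2 = {t0, t2, t3, t7, t9}; fixed.
Sat(E[(¬send ∨ ready) U EG ready]) = {t0, t2, t3, t7, t9}
t2 ∈ Sat(E[(¬send ∨ ready) U EG ready]) = {t0, t2, t3, t7, t9}, so the formula holds at t2.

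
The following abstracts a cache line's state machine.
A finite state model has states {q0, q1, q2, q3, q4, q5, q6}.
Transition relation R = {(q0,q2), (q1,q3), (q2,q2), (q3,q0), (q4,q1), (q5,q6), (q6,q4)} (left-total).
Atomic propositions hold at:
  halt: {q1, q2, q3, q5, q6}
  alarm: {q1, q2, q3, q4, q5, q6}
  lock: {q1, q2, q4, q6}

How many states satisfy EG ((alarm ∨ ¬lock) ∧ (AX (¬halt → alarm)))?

2

Sat(¬lock) = {q0, q3, q5}
Sat(alarm ∨ ¬lock) = {q0, q1, q2, q3, q4, q5, q6}
Sat(¬halt) = {q0, q4}
Sat(¬halt → alarm) = {q1, q2, q3, q4, q5, q6}
Sat(AX (¬halt → alarm)) = {s : every successor in {q1, q2, q3, q4, q5, q6}} = {q0, q1, q2, q4, q5, q6}
Sat((alarm ∨ ¬lock) ∧ (AX (¬halt → alarm))) = {q0, q1, q2, q4, q5, q6}
EG ((alarm ∨ ¬lock) ∧ (AX (¬halt → alarm))): greatest fixpoint, start Z0 = {q0, q1, q2, q4, q5, q6}, keep only states in Sat with some successor in Z. Z1 = {q0, q2, q4, q5, q6}; Z2 = {q0, q2, q5, q6}; Z3 = {q0, q2, q5}; Z4 = {q0, q2}; fixed.
Sat(EG ((alarm ∨ ¬lock) ∧ (AX (¬halt → alarm)))) = {q0, q2}
|Sat(EG ((alarm ∨ ¬lock) ∧ (AX (¬halt → alarm))))| = |{q0, q2}| = 2.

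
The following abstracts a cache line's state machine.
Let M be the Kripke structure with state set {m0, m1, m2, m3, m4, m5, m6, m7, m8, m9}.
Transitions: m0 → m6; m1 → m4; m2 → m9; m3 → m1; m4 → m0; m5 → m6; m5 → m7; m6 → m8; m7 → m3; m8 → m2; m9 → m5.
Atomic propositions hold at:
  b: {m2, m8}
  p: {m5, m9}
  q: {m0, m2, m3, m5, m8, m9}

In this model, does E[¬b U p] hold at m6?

Sat(¬b) = {m0, m1, m3, m4, m5, m6, m7, m9}
E[¬b U p]: least fixpoint, start Z0 = Sat(p) = {m5, m9}, add states in Sat(¬b) with some successor in Z. Already a fixed point.
Sat(E[¬b U p]) = {m5, m9}
m6 ∉ Sat(E[¬b U p]) = {m5, m9}, so the formula does not hold at m6.

No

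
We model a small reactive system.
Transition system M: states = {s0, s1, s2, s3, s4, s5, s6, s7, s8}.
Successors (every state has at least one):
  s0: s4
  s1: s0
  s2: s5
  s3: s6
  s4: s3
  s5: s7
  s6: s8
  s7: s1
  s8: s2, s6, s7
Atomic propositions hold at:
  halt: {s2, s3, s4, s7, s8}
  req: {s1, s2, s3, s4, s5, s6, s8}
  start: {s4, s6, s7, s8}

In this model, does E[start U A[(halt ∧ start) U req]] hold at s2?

Sat(halt ∧ start) = {s4, s7, s8}
A[(halt ∧ start) U req]: least fixpoint, start Z0 = Sat(req) = {s1, s2, s3, s4, s5, s6, s8}, add states in Sat(halt ∧ start) with every successor in Z. Z1 = {s1, s2, s3, s4, s5, s6, s7, s8}; fixed.
Sat(A[(halt ∧ start) U req]) = {s1, s2, s3, s4, s5, s6, s7, s8}
E[start U A[(halt ∧ start) U req]]: least fixpoint, start Z0 = Sat(A[(halt ∧ start) U req]) = {s1, s2, s3, s4, s5, s6, s7, s8}, add states in Sat(start) with some successor in Z. Already a fixed point.
Sat(E[start U A[(halt ∧ start) U req]]) = {s1, s2, s3, s4, s5, s6, s7, s8}
s2 ∈ Sat(E[start U A[(halt ∧ start) U req]]) = {s1, s2, s3, s4, s5, s6, s7, s8}, so the formula holds at s2.

Yes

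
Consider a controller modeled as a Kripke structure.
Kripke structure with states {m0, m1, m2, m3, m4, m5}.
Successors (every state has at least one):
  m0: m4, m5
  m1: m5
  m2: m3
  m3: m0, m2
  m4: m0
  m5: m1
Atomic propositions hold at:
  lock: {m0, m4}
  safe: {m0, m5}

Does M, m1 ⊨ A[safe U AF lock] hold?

No

AF lock: least fixpoint, start Z0 = {m0, m4}, add states with every successor in Z. Already a fixed point.
Sat(AF lock) = {m0, m4}
A[safe U AF lock]: least fixpoint, start Z0 = Sat(AF lock) = {m0, m4}, add states in Sat(safe) with every successor in Z. Already a fixed point.
Sat(A[safe U AF lock]) = {m0, m4}
m1 ∉ Sat(A[safe U AF lock]) = {m0, m4}, so the formula does not hold at m1.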